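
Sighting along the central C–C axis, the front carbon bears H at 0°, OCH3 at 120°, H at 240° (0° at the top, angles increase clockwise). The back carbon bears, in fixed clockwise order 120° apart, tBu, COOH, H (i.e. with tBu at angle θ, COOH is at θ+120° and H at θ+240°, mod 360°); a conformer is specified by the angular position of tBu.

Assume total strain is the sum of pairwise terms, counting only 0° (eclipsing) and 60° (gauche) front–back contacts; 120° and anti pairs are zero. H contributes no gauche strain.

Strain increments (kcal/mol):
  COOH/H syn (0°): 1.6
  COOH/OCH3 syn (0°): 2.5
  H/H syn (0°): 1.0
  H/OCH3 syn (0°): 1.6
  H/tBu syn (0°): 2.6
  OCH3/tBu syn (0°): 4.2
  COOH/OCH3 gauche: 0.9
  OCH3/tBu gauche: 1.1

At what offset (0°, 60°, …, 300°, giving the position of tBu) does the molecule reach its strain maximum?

120°

tBu at 0° (eclipsed): H–tBu eclipsed, OCH3–COOH eclipsed, H–H eclipsed; 2.6 + 2.5 + 1.0 = 6.1 kcal/mol.
tBu at 60° (staggered): OCH3–tBu gauche, OCH3–COOH gauche; 1.1 + 0.9 = 2.0 kcal/mol.
tBu at 120° (eclipsed): H–H eclipsed, OCH3–tBu eclipsed, H–COOH eclipsed; 1.0 + 4.2 + 1.6 = 6.8 kcal/mol.
tBu at 180° (staggered): OCH3–tBu gauche; 1.1 = 1.1 kcal/mol.
tBu at 240° (eclipsed): H–COOH eclipsed, OCH3–H eclipsed, H–tBu eclipsed; 1.6 + 1.6 + 2.6 = 5.8 kcal/mol.
tBu at 300° (staggered): OCH3–COOH gauche; 0.9 = 0.9 kcal/mol.
The maximum (6.8 kcal/mol) occurs with tBu at 120°.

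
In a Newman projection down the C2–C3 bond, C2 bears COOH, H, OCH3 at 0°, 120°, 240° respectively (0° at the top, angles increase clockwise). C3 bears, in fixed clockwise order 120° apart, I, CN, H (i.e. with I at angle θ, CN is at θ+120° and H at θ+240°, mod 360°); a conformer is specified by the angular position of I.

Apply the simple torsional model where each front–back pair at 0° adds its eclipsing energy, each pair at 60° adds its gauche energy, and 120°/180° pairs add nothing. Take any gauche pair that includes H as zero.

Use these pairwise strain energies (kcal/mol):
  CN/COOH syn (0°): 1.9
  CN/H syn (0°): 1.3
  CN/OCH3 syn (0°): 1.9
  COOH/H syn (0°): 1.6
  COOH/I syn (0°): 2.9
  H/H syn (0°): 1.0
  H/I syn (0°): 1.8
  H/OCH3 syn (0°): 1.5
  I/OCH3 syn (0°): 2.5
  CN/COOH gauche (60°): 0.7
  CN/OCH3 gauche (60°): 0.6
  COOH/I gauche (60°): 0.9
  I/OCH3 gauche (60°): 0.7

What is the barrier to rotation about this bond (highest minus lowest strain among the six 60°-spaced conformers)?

4.2 kcal/mol

I at 0° (eclipsed): COOH(0°)/I(0°) eclipsed 2.9; H(120°)/CN(120°) eclipsed 1.3; OCH3(240°)/H(240°) eclipsed 1.5 → 5.7 kcal/mol.
I at 60° (staggered): COOH(0°)/I(60°) gauche 0.9; OCH3(240°)/CN(180°) gauche 0.6 → 1.5 kcal/mol.
I at 120° (eclipsed): COOH(0°)/H(0°) eclipsed 1.6; H(120°)/I(120°) eclipsed 1.8; OCH3(240°)/CN(240°) eclipsed 1.9 → 5.3 kcal/mol.
I at 180° (staggered): COOH(0°)/CN(300°) gauche 0.7; OCH3(240°)/I(180°) gauche 0.7; OCH3(240°)/CN(300°) gauche 0.6 → 2.0 kcal/mol.
I at 240° (eclipsed): COOH(0°)/CN(0°) eclipsed 1.9; H(120°)/H(120°) eclipsed 1.0; OCH3(240°)/I(240°) eclipsed 2.5 → 5.4 kcal/mol.
I at 300° (staggered): COOH(0°)/I(300°) gauche 0.9; COOH(0°)/CN(60°) gauche 0.7; OCH3(240°)/I(300°) gauche 0.7 → 2.3 kcal/mol.
Max at 0° (5.7 kcal/mol), min at 60° (1.5 kcal/mol); barrier = 4.2 kcal/mol.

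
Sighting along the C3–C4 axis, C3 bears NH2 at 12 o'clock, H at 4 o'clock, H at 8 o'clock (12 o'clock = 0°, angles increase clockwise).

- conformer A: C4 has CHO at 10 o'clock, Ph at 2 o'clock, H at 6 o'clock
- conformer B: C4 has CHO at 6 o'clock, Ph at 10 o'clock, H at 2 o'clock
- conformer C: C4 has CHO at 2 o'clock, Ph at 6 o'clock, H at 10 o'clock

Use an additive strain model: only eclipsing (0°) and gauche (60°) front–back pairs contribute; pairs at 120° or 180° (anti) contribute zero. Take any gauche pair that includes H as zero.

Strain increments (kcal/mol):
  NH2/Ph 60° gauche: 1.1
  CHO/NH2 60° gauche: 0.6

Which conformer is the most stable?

A (staggered): NH2(0°)/CHO(300°) gauche 0.6; NH2(0°)/Ph(60°) gauche 1.1 → 1.7 kcal/mol.
B (staggered): NH2(0°)/Ph(300°) gauche 1.1 → 1.1 kcal/mol.
C (staggered): NH2(0°)/CHO(60°) gauche 0.6 → 0.6 kcal/mol.
C has the lowest total (0.6 kcal/mol).

C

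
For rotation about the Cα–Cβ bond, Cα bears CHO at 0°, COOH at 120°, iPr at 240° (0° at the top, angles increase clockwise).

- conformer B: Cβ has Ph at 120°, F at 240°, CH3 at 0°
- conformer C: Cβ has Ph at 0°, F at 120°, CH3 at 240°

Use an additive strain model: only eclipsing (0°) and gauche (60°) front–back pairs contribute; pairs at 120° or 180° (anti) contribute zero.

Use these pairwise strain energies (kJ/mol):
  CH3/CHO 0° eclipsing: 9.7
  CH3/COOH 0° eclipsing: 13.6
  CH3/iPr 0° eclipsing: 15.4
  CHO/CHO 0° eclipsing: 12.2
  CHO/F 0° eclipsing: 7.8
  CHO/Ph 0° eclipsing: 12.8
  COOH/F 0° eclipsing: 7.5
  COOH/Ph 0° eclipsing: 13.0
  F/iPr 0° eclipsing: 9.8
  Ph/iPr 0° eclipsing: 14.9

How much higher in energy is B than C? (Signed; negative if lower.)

-3.2 kJ/mol

B (eclipsed): CHO(0°)/CH3(0°) eclipsed 9.7; COOH(120°)/Ph(120°) eclipsed 13.0; iPr(240°)/F(240°) eclipsed 9.8 → 32.5 kJ/mol.
C (eclipsed): CHO(0°)/Ph(0°) eclipsed 12.8; COOH(120°)/F(120°) eclipsed 7.5; iPr(240°)/CH3(240°) eclipsed 15.4 → 35.7 kJ/mol.
E(B) − E(C) = 32.5 − 35.7 = -3.2 kJ/mol.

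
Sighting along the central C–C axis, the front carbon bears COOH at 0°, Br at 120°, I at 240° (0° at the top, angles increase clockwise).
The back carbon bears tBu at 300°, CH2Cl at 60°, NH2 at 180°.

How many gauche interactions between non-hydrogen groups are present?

Non-H gauche pairs: COOH(0°)/tBu(300°); COOH(0°)/CH2Cl(60°); Br(120°)/CH2Cl(60°); Br(120°)/NH2(180°); I(240°)/tBu(300°); I(240°)/NH2(180°) — 6 interactions.

6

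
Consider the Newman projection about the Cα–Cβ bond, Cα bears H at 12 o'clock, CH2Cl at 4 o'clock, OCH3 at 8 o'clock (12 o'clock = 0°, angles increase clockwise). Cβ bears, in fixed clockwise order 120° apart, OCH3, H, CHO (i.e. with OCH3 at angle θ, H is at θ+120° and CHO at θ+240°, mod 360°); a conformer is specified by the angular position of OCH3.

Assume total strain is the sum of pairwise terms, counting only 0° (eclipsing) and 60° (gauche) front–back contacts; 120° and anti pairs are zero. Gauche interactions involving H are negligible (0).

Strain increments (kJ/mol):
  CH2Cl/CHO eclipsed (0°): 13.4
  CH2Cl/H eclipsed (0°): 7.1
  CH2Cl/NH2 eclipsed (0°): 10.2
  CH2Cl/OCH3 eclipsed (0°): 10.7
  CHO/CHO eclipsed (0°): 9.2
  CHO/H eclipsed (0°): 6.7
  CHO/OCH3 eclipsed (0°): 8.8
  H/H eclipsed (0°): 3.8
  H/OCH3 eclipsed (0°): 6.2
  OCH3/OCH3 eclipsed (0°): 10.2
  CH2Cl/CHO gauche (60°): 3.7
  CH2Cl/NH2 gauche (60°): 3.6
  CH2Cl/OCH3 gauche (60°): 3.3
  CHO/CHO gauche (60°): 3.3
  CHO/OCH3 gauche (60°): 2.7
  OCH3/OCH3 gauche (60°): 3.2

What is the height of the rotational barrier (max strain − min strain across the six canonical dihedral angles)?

OCH3 at 0° (eclipsed): H–OCH3 eclipsed, CH2Cl–H eclipsed, OCH3–CHO eclipsed; 6.2 + 7.1 + 8.8 = 22.1 kJ/mol.
OCH3 at 60° (staggered): CH2Cl–OCH3 gauche, OCH3–CHO gauche; 3.3 + 2.7 = 6.0 kJ/mol.
OCH3 at 120° (eclipsed): H–CHO eclipsed, CH2Cl–OCH3 eclipsed, OCH3–H eclipsed; 6.7 + 10.7 + 6.2 = 23.6 kJ/mol.
OCH3 at 180° (staggered): CH2Cl–OCH3 gauche, CH2Cl–CHO gauche, OCH3–OCH3 gauche; 3.3 + 3.7 + 3.2 = 10.2 kJ/mol.
OCH3 at 240° (eclipsed): H–H eclipsed, CH2Cl–CHO eclipsed, OCH3–OCH3 eclipsed; 3.8 + 13.4 + 10.2 = 27.4 kJ/mol.
OCH3 at 300° (staggered): CH2Cl–CHO gauche, OCH3–OCH3 gauche, OCH3–CHO gauche; 3.7 + 3.2 + 2.7 = 9.6 kJ/mol.
Max at 240° (27.4 kJ/mol), min at 60° (6.0 kJ/mol); barrier = 21.4 kJ/mol.

21.4 kJ/mol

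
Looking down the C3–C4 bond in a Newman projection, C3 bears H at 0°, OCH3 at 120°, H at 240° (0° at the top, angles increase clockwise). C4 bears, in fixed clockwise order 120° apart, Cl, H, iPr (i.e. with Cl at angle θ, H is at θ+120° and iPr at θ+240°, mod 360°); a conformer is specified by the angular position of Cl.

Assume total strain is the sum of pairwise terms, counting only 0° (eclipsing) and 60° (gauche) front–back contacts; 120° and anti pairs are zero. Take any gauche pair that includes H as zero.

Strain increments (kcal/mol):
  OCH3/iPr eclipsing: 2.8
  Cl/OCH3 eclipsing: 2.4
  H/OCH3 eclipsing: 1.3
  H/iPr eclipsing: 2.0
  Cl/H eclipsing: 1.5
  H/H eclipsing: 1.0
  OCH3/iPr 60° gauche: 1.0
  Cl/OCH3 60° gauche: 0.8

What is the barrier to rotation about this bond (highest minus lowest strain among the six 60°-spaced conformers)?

4.6 kcal/mol

Cl at 0° (eclipsed): H(0°)/Cl(0°) eclipsed 1.5; OCH3(120°)/H(120°) eclipsed 1.3; H(240°)/iPr(240°) eclipsed 2.0 → 4.8 kcal/mol.
Cl at 60° (staggered): OCH3(120°)/Cl(60°) gauche 0.8 → 0.8 kcal/mol.
Cl at 120° (eclipsed): H(0°)/iPr(0°) eclipsed 2.0; OCH3(120°)/Cl(120°) eclipsed 2.4; H(240°)/H(240°) eclipsed 1.0 → 5.4 kcal/mol.
Cl at 180° (staggered): OCH3(120°)/Cl(180°) gauche 0.8; OCH3(120°)/iPr(60°) gauche 1.0 → 1.8 kcal/mol.
Cl at 240° (eclipsed): H(0°)/H(0°) eclipsed 1.0; OCH3(120°)/iPr(120°) eclipsed 2.8; H(240°)/Cl(240°) eclipsed 1.5 → 5.3 kcal/mol.
Cl at 300° (staggered): OCH3(120°)/iPr(180°) gauche 1.0 → 1.0 kcal/mol.
Max at 120° (5.4 kcal/mol), min at 60° (0.8 kcal/mol); barrier = 4.6 kcal/mol.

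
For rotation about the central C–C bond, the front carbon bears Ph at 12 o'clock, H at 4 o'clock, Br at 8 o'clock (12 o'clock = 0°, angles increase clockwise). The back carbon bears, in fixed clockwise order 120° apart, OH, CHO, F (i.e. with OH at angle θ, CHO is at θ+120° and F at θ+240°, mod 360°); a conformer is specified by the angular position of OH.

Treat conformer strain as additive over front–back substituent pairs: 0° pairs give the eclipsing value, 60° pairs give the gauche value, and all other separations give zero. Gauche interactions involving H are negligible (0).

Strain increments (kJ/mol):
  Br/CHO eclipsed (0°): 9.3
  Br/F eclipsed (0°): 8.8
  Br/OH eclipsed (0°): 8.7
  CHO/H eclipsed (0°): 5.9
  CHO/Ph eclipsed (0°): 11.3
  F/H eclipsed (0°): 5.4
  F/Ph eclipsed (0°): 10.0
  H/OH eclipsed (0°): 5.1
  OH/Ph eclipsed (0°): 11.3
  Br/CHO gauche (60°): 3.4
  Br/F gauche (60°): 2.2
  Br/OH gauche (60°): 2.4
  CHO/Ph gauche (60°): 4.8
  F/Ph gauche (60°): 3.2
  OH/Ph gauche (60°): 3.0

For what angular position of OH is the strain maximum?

0°

OH at 0° (eclipsed): Ph–OH eclipsed, H–CHO eclipsed, Br–F eclipsed; 11.3 + 5.9 + 8.8 = 26.0 kJ/mol.
OH at 60° (staggered): Ph–OH gauche, Ph–F gauche, Br–CHO gauche, Br–F gauche; 3.0 + 3.2 + 3.4 + 2.2 = 11.8 kJ/mol.
OH at 120° (eclipsed): Ph–F eclipsed, H–OH eclipsed, Br–CHO eclipsed; 10.0 + 5.1 + 9.3 = 24.4 kJ/mol.
OH at 180° (staggered): Ph–CHO gauche, Ph–F gauche, Br–OH gauche, Br–CHO gauche; 4.8 + 3.2 + 2.4 + 3.4 = 13.8 kJ/mol.
OH at 240° (eclipsed): Ph–CHO eclipsed, H–F eclipsed, Br–OH eclipsed; 11.3 + 5.4 + 8.7 = 25.4 kJ/mol.
OH at 300° (staggered): Ph–OH gauche, Ph–CHO gauche, Br–OH gauche, Br–F gauche; 3.0 + 4.8 + 2.4 + 2.2 = 12.4 kJ/mol.
The maximum (26.0 kJ/mol) occurs with OH at 0°.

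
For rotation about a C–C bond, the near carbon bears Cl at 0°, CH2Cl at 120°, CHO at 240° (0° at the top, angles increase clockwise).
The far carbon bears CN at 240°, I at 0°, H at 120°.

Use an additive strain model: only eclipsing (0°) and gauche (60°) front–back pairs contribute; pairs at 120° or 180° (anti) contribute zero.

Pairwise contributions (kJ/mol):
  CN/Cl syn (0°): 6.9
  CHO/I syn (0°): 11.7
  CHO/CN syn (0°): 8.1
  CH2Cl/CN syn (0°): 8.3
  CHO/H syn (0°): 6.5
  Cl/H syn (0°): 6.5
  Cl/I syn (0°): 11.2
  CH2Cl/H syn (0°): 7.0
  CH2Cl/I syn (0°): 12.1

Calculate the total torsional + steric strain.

26.3 kJ/mol

This conformer (eclipsed): Cl(0°)/I(0°) eclipsed 11.2; CH2Cl(120°)/H(120°) eclipsed 7.0; CHO(240°)/CN(240°) eclipsed 8.1 → 26.3 kJ/mol.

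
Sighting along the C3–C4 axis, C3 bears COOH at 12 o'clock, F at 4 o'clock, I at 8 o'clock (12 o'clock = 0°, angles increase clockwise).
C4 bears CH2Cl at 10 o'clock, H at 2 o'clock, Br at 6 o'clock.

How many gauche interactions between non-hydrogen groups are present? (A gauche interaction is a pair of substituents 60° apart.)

4

Non-H gauche pairs: COOH(0°)/CH2Cl(300°); F(120°)/Br(180°); I(240°)/CH2Cl(300°); I(240°)/Br(180°) — 4 interactions.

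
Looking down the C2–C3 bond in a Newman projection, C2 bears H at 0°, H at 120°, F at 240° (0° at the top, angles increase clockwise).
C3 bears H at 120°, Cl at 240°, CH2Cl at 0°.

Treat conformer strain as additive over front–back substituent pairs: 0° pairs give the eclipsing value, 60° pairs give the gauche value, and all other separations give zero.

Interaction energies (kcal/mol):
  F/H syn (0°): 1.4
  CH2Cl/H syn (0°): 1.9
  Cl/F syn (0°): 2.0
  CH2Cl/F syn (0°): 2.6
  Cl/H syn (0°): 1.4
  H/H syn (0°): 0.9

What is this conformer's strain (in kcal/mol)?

This conformer (eclipsed): H–CH2Cl eclipsed, H–H eclipsed, F–Cl eclipsed; 1.9 + 0.9 + 2.0 = 4.8 kcal/mol.

4.8 kcal/mol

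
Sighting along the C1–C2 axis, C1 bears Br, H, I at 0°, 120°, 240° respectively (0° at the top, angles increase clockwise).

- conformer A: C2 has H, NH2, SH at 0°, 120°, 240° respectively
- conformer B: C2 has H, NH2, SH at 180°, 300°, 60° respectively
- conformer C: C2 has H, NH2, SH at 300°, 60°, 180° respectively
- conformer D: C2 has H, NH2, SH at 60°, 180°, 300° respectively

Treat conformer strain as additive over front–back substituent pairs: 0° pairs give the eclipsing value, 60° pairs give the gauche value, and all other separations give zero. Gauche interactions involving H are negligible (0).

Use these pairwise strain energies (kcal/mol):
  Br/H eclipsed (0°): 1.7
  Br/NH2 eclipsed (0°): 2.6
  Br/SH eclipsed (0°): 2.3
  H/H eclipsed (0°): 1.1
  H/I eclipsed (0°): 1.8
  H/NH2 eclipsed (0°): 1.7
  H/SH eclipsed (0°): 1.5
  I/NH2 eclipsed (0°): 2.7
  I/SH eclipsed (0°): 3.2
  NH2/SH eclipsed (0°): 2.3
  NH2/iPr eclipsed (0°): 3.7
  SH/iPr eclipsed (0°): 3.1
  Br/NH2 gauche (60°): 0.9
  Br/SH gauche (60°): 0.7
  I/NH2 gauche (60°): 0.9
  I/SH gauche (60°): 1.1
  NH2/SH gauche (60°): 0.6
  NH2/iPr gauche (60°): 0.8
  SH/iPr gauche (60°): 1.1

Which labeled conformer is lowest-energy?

A is eclipsed. Br at 0° is eclipsed with H at 0° (1.7); H at 120° is eclipsed with NH2 at 120° (1.7); I at 240° is eclipsed with SH at 240° (3.2). Total 6.6 kcal/mol.
B is staggered. Br at 0° is gauche with NH2 at 300° (0.9); Br at 0° is gauche with SH at 60° (0.7); I at 240° is gauche with NH2 at 300° (0.9). Total 2.5 kcal/mol.
C is staggered. Br at 0° is gauche with NH2 at 60° (0.9); I at 240° is gauche with SH at 180° (1.1). Total 2.0 kcal/mol.
D is staggered. Br at 0° is gauche with SH at 300° (0.7); I at 240° is gauche with NH2 at 180° (0.9); I at 240° is gauche with SH at 300° (1.1). Total 2.7 kcal/mol.
C has the lowest total (2.0 kcal/mol).

C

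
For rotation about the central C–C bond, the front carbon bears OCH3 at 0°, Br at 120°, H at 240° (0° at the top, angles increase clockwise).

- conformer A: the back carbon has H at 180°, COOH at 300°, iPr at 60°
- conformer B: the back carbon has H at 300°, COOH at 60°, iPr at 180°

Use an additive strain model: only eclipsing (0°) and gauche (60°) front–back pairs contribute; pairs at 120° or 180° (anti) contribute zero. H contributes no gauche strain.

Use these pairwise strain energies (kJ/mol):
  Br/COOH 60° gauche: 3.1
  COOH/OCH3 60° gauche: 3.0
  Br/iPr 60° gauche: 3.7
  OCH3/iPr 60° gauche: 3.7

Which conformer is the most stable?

B

A is staggered. OCH3 at 0° is gauche with COOH at 300° (3.0); OCH3 at 0° is gauche with iPr at 60° (3.7); Br at 120° is gauche with iPr at 60° (3.7). Total 10.4 kJ/mol.
B is staggered. OCH3 at 0° is gauche with COOH at 60° (3.0); Br at 120° is gauche with COOH at 60° (3.1); Br at 120° is gauche with iPr at 180° (3.7). Total 9.8 kJ/mol.
B has the lowest total (9.8 kJ/mol).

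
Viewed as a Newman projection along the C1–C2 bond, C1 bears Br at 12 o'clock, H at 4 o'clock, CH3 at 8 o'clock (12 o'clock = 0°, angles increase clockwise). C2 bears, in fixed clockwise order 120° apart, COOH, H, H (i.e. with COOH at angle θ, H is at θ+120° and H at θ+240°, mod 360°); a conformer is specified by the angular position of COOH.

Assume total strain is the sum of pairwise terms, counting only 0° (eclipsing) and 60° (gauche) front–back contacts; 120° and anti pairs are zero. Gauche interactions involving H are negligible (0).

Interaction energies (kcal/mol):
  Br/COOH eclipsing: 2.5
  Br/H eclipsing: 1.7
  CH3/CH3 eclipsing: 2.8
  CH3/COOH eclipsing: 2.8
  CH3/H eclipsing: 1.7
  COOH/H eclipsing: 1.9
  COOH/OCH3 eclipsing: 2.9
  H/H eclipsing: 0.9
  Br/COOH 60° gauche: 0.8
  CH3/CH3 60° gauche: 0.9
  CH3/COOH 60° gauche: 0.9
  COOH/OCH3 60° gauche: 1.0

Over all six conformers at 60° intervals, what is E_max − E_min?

4.6 kcal/mol

COOH at 0° (eclipsed): Br(0°)/COOH(0°) eclipsed 2.5; H(120°)/H(120°) eclipsed 0.9; CH3(240°)/H(240°) eclipsed 1.7 → 5.1 kcal/mol.
COOH at 60° (staggered): Br(0°)/COOH(60°) gauche 0.8 → 0.8 kcal/mol.
COOH at 120° (eclipsed): Br(0°)/H(0°) eclipsed 1.7; H(120°)/COOH(120°) eclipsed 1.9; CH3(240°)/H(240°) eclipsed 1.7 → 5.3 kcal/mol.
COOH at 180° (staggered): CH3(240°)/COOH(180°) gauche 0.9 → 0.9 kcal/mol.
COOH at 240° (eclipsed): Br(0°)/H(0°) eclipsed 1.7; H(120°)/H(120°) eclipsed 0.9; CH3(240°)/COOH(240°) eclipsed 2.8 → 5.4 kcal/mol.
COOH at 300° (staggered): Br(0°)/COOH(300°) gauche 0.8; CH3(240°)/COOH(300°) gauche 0.9 → 1.7 kcal/mol.
Max at 240° (5.4 kcal/mol), min at 60° (0.8 kcal/mol); barrier = 4.6 kcal/mol.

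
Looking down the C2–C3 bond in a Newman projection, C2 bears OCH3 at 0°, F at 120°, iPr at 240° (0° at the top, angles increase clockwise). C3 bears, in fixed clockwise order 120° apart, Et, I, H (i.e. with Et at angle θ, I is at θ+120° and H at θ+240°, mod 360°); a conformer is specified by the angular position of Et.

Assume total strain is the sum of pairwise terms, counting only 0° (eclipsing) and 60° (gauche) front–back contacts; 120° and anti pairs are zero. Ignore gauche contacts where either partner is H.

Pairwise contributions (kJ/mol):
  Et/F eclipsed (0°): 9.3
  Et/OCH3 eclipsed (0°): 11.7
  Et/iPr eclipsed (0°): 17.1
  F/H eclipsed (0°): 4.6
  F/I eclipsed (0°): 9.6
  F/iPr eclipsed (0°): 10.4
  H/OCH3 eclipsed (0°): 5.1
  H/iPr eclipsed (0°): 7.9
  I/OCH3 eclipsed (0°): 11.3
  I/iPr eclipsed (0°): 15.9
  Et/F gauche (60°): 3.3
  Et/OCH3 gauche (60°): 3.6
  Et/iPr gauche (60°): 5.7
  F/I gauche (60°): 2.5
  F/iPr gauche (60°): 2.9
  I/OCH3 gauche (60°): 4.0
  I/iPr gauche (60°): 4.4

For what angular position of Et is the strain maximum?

Et at 0° (eclipsed): OCH3(0°)/Et(0°) eclipsed 11.7; F(120°)/I(120°) eclipsed 9.6; iPr(240°)/H(240°) eclipsed 7.9 → 29.2 kJ/mol.
Et at 60° (staggered): OCH3(0°)/Et(60°) gauche 3.6; F(120°)/Et(60°) gauche 3.3; F(120°)/I(180°) gauche 2.5; iPr(240°)/I(180°) gauche 4.4 → 13.8 kJ/mol.
Et at 120° (eclipsed): OCH3(0°)/H(0°) eclipsed 5.1; F(120°)/Et(120°) eclipsed 9.3; iPr(240°)/I(240°) eclipsed 15.9 → 30.3 kJ/mol.
Et at 180° (staggered): OCH3(0°)/I(300°) gauche 4.0; F(120°)/Et(180°) gauche 3.3; iPr(240°)/Et(180°) gauche 5.7; iPr(240°)/I(300°) gauche 4.4 → 17.4 kJ/mol.
Et at 240° (eclipsed): OCH3(0°)/I(0°) eclipsed 11.3; F(120°)/H(120°) eclipsed 4.6; iPr(240°)/Et(240°) eclipsed 17.1 → 33.0 kJ/mol.
Et at 300° (staggered): OCH3(0°)/Et(300°) gauche 3.6; OCH3(0°)/I(60°) gauche 4.0; F(120°)/I(60°) gauche 2.5; iPr(240°)/Et(300°) gauche 5.7 → 15.8 kJ/mol.
The maximum (33.0 kJ/mol) occurs with Et at 240°.

240°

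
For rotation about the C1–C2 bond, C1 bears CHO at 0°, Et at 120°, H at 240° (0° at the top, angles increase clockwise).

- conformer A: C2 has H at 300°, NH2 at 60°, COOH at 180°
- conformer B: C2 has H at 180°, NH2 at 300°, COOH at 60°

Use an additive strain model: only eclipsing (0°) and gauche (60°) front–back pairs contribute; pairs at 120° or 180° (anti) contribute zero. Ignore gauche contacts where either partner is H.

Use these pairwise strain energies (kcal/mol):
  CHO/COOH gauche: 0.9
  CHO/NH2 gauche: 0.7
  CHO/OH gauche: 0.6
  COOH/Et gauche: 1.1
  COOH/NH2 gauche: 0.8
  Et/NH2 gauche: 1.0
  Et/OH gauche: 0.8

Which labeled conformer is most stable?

A is staggered. CHO at 0° is gauche with NH2 at 60° (0.7); Et at 120° is gauche with NH2 at 60° (1.0); Et at 120° is gauche with COOH at 180° (1.1). Total 2.8 kcal/mol.
B is staggered. CHO at 0° is gauche with NH2 at 300° (0.7); CHO at 0° is gauche with COOH at 60° (0.9); Et at 120° is gauche with COOH at 60° (1.1). Total 2.7 kcal/mol.
B has the lowest total (2.7 kcal/mol).

B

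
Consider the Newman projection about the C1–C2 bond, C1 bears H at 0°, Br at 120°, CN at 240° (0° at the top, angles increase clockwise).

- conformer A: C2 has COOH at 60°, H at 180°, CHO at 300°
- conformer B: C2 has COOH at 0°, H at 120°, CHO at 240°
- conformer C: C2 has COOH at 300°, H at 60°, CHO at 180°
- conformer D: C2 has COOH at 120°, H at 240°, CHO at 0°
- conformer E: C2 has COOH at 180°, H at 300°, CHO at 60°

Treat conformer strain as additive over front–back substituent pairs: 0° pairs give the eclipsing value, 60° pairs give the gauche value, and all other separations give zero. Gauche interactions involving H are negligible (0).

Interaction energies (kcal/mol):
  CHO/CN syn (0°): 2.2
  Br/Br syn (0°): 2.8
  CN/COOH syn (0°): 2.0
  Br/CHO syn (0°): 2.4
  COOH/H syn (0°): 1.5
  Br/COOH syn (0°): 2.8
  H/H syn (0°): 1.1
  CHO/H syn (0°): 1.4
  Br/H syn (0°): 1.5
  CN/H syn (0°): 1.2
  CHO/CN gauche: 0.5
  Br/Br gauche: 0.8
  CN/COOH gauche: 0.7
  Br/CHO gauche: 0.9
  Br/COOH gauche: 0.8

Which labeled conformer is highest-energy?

A (staggered): Br(120°)/COOH(60°) gauche 0.8; CN(240°)/CHO(300°) gauche 0.5 → 1.3 kcal/mol.
B (eclipsed): H(0°)/COOH(0°) eclipsed 1.5; Br(120°)/H(120°) eclipsed 1.5; CN(240°)/CHO(240°) eclipsed 2.2 → 5.2 kcal/mol.
C (staggered): Br(120°)/CHO(180°) gauche 0.9; CN(240°)/COOH(300°) gauche 0.7; CN(240°)/CHO(180°) gauche 0.5 → 2.1 kcal/mol.
D (eclipsed): H(0°)/CHO(0°) eclipsed 1.4; Br(120°)/COOH(120°) eclipsed 2.8; CN(240°)/H(240°) eclipsed 1.2 → 5.4 kcal/mol.
E (staggered): Br(120°)/COOH(180°) gauche 0.8; Br(120°)/CHO(60°) gauche 0.9; CN(240°)/COOH(180°) gauche 0.7 → 2.4 kcal/mol.
D has the highest total (5.4 kcal/mol).

D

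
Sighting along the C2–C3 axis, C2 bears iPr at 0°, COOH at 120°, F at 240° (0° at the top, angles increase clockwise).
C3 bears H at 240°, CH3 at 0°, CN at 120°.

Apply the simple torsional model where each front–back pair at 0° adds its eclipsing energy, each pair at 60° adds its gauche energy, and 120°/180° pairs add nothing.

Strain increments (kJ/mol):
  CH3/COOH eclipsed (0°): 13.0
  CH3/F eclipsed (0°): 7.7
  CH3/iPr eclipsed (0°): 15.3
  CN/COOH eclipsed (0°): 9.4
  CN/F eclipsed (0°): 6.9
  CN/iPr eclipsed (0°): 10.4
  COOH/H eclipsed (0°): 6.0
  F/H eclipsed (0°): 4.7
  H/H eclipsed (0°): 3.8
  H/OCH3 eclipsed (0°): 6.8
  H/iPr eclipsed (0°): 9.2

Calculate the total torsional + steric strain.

This conformer is eclipsed. iPr at 0° is eclipsed with CH3 at 0° (15.3); COOH at 120° is eclipsed with CN at 120° (9.4); F at 240° is eclipsed with H at 240° (4.7). Total 29.4 kJ/mol.

29.4 kJ/mol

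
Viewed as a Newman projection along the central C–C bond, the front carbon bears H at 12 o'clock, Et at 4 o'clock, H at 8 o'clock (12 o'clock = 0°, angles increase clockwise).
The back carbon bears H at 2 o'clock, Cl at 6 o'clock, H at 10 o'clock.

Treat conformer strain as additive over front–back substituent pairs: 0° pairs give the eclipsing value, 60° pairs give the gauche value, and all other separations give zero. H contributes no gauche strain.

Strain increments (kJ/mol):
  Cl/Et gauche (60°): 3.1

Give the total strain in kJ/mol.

This conformer (staggered): Et–Cl gauche; 3.1 = 3.1 kJ/mol.

3.1 kJ/mol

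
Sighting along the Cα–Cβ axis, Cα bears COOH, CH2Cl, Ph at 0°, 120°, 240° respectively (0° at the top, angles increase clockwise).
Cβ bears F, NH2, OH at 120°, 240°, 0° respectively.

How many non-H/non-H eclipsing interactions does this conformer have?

Non-H eclipsing pairs: COOH(0°)/OH(0°); CH2Cl(120°)/F(120°); Ph(240°)/NH2(240°) — 3 interactions.

3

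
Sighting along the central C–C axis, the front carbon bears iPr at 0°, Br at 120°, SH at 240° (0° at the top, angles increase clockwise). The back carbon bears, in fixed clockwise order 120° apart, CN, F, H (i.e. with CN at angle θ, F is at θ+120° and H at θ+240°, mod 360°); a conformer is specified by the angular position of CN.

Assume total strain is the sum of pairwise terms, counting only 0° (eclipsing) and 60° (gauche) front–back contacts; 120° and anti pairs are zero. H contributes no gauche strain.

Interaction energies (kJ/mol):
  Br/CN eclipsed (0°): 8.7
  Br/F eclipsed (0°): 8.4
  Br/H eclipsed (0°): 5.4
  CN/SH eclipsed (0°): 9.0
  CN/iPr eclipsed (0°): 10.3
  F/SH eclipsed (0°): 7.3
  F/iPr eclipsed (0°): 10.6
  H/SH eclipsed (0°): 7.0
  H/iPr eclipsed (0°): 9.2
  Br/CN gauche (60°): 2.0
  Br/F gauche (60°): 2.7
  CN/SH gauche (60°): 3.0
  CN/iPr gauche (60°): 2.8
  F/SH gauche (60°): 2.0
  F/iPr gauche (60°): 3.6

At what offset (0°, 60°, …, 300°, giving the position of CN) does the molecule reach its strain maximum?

0°

CN at 0° is eclipsed. iPr at 0° is eclipsed with CN at 0° (10.3); Br at 120° is eclipsed with F at 120° (8.4); SH at 240° is eclipsed with H at 240° (7.0). Total 25.7 kJ/mol.
CN at 60° is staggered. iPr at 0° is gauche with CN at 60° (2.8); Br at 120° is gauche with CN at 60° (2.0); Br at 120° is gauche with F at 180° (2.7); SH at 240° is gauche with F at 180° (2.0). Total 9.5 kJ/mol.
CN at 120° is eclipsed. iPr at 0° is eclipsed with H at 0° (9.2); Br at 120° is eclipsed with CN at 120° (8.7); SH at 240° is eclipsed with F at 240° (7.3). Total 25.2 kJ/mol.
CN at 180° is staggered. iPr at 0° is gauche with F at 300° (3.6); Br at 120° is gauche with CN at 180° (2.0); SH at 240° is gauche with CN at 180° (3.0); SH at 240° is gauche with F at 300° (2.0). Total 10.6 kJ/mol.
CN at 240° is eclipsed. iPr at 0° is eclipsed with F at 0° (10.6); Br at 120° is eclipsed with H at 120° (5.4); SH at 240° is eclipsed with CN at 240° (9.0). Total 25.0 kJ/mol.
CN at 300° is staggered. iPr at 0° is gauche with CN at 300° (2.8); iPr at 0° is gauche with F at 60° (3.6); Br at 120° is gauche with F at 60° (2.7); SH at 240° is gauche with CN at 300° (3.0). Total 12.1 kJ/mol.
The maximum (25.7 kJ/mol) occurs with CN at 0°.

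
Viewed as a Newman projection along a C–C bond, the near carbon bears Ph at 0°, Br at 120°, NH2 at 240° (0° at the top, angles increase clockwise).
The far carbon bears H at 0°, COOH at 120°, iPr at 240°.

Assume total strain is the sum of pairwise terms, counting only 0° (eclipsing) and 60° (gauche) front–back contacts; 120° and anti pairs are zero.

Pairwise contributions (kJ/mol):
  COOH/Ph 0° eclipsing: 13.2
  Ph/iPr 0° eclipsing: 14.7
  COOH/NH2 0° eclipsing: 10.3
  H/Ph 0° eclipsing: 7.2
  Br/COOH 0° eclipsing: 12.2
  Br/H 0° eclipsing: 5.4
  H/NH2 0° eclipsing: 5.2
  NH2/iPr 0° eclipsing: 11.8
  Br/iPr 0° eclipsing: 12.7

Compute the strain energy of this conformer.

31.2 kJ/mol

This conformer (eclipsed): Ph–H eclipsed, Br–COOH eclipsed, NH2–iPr eclipsed; 7.2 + 12.2 + 11.8 = 31.2 kJ/mol.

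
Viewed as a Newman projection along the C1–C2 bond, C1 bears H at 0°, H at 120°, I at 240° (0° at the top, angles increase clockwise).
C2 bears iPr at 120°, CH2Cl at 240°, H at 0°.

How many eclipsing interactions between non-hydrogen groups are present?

Non-H eclipsing pairs: I(240°)/CH2Cl(240°) — 1 interaction.

1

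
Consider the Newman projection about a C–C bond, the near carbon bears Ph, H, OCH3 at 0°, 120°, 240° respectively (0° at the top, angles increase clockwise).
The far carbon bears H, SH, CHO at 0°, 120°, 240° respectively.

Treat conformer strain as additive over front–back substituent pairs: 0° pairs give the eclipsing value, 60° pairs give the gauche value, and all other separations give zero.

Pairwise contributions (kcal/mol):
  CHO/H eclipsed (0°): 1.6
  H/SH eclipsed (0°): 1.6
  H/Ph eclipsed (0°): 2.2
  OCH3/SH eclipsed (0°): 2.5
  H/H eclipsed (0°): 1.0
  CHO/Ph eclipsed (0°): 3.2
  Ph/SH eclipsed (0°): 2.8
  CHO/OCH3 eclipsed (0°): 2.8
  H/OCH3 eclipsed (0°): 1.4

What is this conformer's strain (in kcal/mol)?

6.6 kcal/mol

This conformer (eclipsed): Ph(0°)/H(0°) eclipsed 2.2; H(120°)/SH(120°) eclipsed 1.6; OCH3(240°)/CHO(240°) eclipsed 2.8 → 6.6 kcal/mol.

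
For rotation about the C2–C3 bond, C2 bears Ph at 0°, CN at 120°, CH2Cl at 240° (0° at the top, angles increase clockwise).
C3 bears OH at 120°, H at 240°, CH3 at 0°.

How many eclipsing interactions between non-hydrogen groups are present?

2

Non-H eclipsing pairs: Ph(0°)/CH3(0°); CN(120°)/OH(120°) — 2 interactions.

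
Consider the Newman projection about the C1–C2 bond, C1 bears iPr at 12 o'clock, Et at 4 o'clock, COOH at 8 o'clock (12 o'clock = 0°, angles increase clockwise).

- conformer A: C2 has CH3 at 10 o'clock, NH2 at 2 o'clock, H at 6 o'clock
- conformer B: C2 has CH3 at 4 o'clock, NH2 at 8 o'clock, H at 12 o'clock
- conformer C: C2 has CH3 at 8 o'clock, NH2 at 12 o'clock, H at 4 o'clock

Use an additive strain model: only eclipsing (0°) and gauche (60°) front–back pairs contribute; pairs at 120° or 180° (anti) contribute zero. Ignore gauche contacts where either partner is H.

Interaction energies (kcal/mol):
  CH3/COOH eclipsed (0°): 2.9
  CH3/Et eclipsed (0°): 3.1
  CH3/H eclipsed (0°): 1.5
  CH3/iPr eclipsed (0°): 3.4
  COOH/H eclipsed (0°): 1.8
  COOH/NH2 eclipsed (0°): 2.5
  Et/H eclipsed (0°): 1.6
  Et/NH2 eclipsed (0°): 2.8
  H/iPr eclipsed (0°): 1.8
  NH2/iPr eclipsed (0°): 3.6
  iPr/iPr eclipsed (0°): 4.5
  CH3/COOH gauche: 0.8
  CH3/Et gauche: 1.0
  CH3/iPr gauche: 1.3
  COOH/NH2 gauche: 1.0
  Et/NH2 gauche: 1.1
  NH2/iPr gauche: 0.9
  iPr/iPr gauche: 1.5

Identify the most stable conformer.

A

A (staggered): iPr(0°)/CH3(300°) gauche 1.3; iPr(0°)/NH2(60°) gauche 0.9; Et(120°)/NH2(60°) gauche 1.1; COOH(240°)/CH3(300°) gauche 0.8 → 4.1 kcal/mol.
B (eclipsed): iPr(0°)/H(0°) eclipsed 1.8; Et(120°)/CH3(120°) eclipsed 3.1; COOH(240°)/NH2(240°) eclipsed 2.5 → 7.4 kcal/mol.
C (eclipsed): iPr(0°)/NH2(0°) eclipsed 3.6; Et(120°)/H(120°) eclipsed 1.6; COOH(240°)/CH3(240°) eclipsed 2.9 → 8.1 kcal/mol.
A has the lowest total (4.1 kcal/mol).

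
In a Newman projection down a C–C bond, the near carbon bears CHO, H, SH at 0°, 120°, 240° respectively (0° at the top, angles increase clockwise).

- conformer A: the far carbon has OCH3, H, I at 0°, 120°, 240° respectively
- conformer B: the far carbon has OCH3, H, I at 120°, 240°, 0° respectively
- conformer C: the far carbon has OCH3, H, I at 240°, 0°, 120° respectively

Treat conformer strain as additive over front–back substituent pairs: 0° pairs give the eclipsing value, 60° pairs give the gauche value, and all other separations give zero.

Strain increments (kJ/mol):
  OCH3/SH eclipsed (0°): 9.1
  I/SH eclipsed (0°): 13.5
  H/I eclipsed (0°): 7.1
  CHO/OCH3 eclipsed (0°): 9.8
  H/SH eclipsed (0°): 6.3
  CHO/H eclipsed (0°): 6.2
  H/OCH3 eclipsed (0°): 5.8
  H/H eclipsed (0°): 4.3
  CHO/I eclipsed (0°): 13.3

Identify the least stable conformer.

A

A (eclipsed): CHO(0°)/OCH3(0°) eclipsed 9.8; H(120°)/H(120°) eclipsed 4.3; SH(240°)/I(240°) eclipsed 13.5 → 27.6 kJ/mol.
B (eclipsed): CHO(0°)/I(0°) eclipsed 13.3; H(120°)/OCH3(120°) eclipsed 5.8; SH(240°)/H(240°) eclipsed 6.3 → 25.4 kJ/mol.
C (eclipsed): CHO(0°)/H(0°) eclipsed 6.2; H(120°)/I(120°) eclipsed 7.1; SH(240°)/OCH3(240°) eclipsed 9.1 → 22.4 kJ/mol.
A has the highest total (27.6 kJ/mol).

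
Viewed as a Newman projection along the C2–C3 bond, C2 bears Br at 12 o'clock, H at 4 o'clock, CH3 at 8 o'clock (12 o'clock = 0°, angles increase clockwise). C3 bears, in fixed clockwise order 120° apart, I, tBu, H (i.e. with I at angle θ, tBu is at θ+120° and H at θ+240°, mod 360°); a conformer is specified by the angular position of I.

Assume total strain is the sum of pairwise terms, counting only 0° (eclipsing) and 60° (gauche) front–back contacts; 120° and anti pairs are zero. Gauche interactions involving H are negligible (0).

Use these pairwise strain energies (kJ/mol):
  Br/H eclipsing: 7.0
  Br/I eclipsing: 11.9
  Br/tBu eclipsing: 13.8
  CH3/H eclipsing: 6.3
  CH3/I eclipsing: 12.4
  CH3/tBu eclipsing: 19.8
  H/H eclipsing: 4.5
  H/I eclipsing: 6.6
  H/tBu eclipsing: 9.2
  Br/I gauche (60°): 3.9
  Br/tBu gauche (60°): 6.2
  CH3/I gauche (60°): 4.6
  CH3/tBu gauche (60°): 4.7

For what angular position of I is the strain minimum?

60°

I at 0° (eclipsed): Br–I eclipsed, H–tBu eclipsed, CH3–H eclipsed; 11.9 + 9.2 + 6.3 = 27.4 kJ/mol.
I at 60° (staggered): Br–I gauche, CH3–tBu gauche; 3.9 + 4.7 = 8.6 kJ/mol.
I at 120° (eclipsed): Br–H eclipsed, H–I eclipsed, CH3–tBu eclipsed; 7.0 + 6.6 + 19.8 = 33.4 kJ/mol.
I at 180° (staggered): Br–tBu gauche, CH3–I gauche, CH3–tBu gauche; 6.2 + 4.6 + 4.7 = 15.5 kJ/mol.
I at 240° (eclipsed): Br–tBu eclipsed, H–H eclipsed, CH3–I eclipsed; 13.8 + 4.5 + 12.4 = 30.7 kJ/mol.
I at 300° (staggered): Br–I gauche, Br–tBu gauche, CH3–I gauche; 3.9 + 6.2 + 4.6 = 14.7 kJ/mol.
The minimum (8.6 kJ/mol) occurs with I at 60°.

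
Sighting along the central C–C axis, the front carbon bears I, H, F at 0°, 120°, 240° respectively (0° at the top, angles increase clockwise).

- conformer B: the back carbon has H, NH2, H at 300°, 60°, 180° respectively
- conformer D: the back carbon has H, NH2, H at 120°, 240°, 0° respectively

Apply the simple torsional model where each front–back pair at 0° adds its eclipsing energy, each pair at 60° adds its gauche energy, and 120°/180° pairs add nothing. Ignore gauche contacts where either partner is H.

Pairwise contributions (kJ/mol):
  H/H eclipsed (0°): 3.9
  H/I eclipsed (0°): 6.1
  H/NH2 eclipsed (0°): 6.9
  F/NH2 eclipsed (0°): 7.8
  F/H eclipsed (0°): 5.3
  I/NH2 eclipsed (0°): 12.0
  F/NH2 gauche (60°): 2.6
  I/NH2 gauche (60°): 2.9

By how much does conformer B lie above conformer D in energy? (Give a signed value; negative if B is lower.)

B (staggered): I–NH2 gauche; 2.9 = 2.9 kJ/mol.
D (eclipsed): I–H eclipsed, H–H eclipsed, F–NH2 eclipsed; 6.1 + 3.9 + 7.8 = 17.8 kJ/mol.
E(B) − E(D) = 2.9 − 17.8 = -14.9 kJ/mol.

-14.9 kJ/mol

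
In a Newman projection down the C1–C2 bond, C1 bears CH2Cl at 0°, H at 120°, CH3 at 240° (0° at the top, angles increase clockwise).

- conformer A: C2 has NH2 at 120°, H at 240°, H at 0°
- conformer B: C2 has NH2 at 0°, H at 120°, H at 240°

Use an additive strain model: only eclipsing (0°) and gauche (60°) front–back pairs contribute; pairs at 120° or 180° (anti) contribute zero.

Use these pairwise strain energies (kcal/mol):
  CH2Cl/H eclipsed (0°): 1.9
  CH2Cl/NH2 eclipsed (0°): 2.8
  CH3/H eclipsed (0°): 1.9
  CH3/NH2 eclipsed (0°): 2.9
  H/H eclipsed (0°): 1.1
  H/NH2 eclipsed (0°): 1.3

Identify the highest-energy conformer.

B

A (eclipsed): CH2Cl(0°)/H(0°) eclipsed 1.9; H(120°)/NH2(120°) eclipsed 1.3; CH3(240°)/H(240°) eclipsed 1.9 → 5.1 kcal/mol.
B (eclipsed): CH2Cl(0°)/NH2(0°) eclipsed 2.8; H(120°)/H(120°) eclipsed 1.1; CH3(240°)/H(240°) eclipsed 1.9 → 5.8 kcal/mol.
B has the highest total (5.8 kcal/mol).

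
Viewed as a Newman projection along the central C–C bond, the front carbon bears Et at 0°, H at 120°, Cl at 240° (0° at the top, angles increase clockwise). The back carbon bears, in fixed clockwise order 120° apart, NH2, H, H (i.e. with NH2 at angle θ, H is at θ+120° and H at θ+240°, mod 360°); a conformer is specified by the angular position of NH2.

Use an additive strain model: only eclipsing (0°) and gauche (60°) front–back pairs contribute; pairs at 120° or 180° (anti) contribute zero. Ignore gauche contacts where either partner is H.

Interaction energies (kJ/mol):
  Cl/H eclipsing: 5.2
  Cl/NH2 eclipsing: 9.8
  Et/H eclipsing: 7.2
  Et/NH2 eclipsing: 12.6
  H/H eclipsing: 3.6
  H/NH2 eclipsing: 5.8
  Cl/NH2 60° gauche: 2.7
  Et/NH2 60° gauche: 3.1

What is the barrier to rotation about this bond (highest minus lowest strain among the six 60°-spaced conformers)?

18.7 kJ/mol

NH2 at 0° (eclipsed): Et–NH2 eclipsed, H–H eclipsed, Cl–H eclipsed; 12.6 + 3.6 + 5.2 = 21.4 kJ/mol.
NH2 at 60° (staggered): Et–NH2 gauche; 3.1 = 3.1 kJ/mol.
NH2 at 120° (eclipsed): Et–H eclipsed, H–NH2 eclipsed, Cl–H eclipsed; 7.2 + 5.8 + 5.2 = 18.2 kJ/mol.
NH2 at 180° (staggered): Cl–NH2 gauche; 2.7 = 2.7 kJ/mol.
NH2 at 240° (eclipsed): Et–H eclipsed, H–H eclipsed, Cl–NH2 eclipsed; 7.2 + 3.6 + 9.8 = 20.6 kJ/mol.
NH2 at 300° (staggered): Et–NH2 gauche, Cl–NH2 gauche; 3.1 + 2.7 = 5.8 kJ/mol.
Max at 0° (21.4 kJ/mol), min at 180° (2.7 kJ/mol); barrier = 18.7 kJ/mol.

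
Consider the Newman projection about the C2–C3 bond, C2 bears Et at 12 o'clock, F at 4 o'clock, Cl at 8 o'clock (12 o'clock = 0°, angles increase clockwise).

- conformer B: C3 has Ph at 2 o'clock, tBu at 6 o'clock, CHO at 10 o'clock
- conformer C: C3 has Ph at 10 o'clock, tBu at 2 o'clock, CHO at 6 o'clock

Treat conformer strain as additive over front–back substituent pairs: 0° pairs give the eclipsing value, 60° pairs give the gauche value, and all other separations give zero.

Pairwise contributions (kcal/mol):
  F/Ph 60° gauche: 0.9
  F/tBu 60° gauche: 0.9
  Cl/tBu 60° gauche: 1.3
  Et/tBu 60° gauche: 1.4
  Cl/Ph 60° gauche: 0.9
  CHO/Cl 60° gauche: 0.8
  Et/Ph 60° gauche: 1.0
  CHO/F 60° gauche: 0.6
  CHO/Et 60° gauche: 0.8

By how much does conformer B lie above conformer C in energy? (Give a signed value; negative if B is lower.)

B (staggered): Et(0°)/Ph(60°) gauche 1.0; Et(0°)/CHO(300°) gauche 0.8; F(120°)/Ph(60°) gauche 0.9; F(120°)/tBu(180°) gauche 0.9; Cl(240°)/tBu(180°) gauche 1.3; Cl(240°)/CHO(300°) gauche 0.8 → 5.7 kcal/mol.
C (staggered): Et(0°)/Ph(300°) gauche 1.0; Et(0°)/tBu(60°) gauche 1.4; F(120°)/tBu(60°) gauche 0.9; F(120°)/CHO(180°) gauche 0.6; Cl(240°)/Ph(300°) gauche 0.9; Cl(240°)/CHO(180°) gauche 0.8 → 5.6 kcal/mol.
E(B) − E(C) = 5.7 − 5.6 = +0.1 kcal/mol.

+0.1 kcal/mol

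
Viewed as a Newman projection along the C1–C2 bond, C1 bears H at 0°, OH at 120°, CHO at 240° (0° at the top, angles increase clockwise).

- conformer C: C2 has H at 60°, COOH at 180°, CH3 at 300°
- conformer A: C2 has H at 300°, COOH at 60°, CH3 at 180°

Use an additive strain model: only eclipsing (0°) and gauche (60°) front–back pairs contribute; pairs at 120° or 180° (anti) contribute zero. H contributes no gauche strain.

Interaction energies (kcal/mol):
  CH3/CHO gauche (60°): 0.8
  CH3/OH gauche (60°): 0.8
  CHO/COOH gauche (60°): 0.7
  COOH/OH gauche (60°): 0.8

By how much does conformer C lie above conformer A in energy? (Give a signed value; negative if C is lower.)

-0.1 kcal/mol

C (staggered): OH–COOH gauche, CHO–COOH gauche, CHO–CH3 gauche; 0.8 + 0.7 + 0.8 = 2.3 kcal/mol.
A (staggered): OH–COOH gauche, OH–CH3 gauche, CHO–CH3 gauche; 0.8 + 0.8 + 0.8 = 2.4 kcal/mol.
E(C) − E(A) = 2.3 − 2.4 = -0.1 kcal/mol.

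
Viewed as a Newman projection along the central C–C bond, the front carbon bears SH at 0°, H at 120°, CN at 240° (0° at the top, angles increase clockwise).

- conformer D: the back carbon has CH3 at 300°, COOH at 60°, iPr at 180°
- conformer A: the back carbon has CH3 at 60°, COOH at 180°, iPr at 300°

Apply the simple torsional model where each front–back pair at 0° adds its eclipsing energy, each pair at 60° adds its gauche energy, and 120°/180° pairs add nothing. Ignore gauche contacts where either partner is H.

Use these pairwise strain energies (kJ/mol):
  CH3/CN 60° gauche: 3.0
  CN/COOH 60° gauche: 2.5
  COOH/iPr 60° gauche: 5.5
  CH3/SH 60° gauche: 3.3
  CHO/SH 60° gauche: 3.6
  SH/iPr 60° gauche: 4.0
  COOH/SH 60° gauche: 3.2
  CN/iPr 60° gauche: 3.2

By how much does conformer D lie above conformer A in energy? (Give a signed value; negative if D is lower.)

-0.3 kJ/mol

D (staggered): SH–CH3 gauche, SH–COOH gauche, CN–CH3 gauche, CN–iPr gauche; 3.3 + 3.2 + 3.0 + 3.2 = 12.7 kJ/mol.
A (staggered): SH–CH3 gauche, SH–iPr gauche, CN–COOH gauche, CN–iPr gauche; 3.3 + 4.0 + 2.5 + 3.2 = 13.0 kJ/mol.
E(D) − E(A) = 12.7 − 13.0 = -0.3 kJ/mol.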